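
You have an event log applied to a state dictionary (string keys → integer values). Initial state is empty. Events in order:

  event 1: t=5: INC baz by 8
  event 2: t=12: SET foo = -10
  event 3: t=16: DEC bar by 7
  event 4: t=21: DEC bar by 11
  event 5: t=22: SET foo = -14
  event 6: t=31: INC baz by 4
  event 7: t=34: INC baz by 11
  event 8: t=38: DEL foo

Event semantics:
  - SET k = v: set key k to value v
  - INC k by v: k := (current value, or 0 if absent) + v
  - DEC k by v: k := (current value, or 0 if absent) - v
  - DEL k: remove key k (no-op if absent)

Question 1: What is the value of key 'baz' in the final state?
Answer: 23

Derivation:
Track key 'baz' through all 8 events:
  event 1 (t=5: INC baz by 8): baz (absent) -> 8
  event 2 (t=12: SET foo = -10): baz unchanged
  event 3 (t=16: DEC bar by 7): baz unchanged
  event 4 (t=21: DEC bar by 11): baz unchanged
  event 5 (t=22: SET foo = -14): baz unchanged
  event 6 (t=31: INC baz by 4): baz 8 -> 12
  event 7 (t=34: INC baz by 11): baz 12 -> 23
  event 8 (t=38: DEL foo): baz unchanged
Final: baz = 23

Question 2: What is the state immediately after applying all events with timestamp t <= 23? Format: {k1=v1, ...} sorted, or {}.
Answer: {bar=-18, baz=8, foo=-14}

Derivation:
Apply events with t <= 23 (5 events):
  after event 1 (t=5: INC baz by 8): {baz=8}
  after event 2 (t=12: SET foo = -10): {baz=8, foo=-10}
  after event 3 (t=16: DEC bar by 7): {bar=-7, baz=8, foo=-10}
  after event 4 (t=21: DEC bar by 11): {bar=-18, baz=8, foo=-10}
  after event 5 (t=22: SET foo = -14): {bar=-18, baz=8, foo=-14}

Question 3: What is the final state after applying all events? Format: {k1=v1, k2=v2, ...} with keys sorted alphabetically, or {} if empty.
Answer: {bar=-18, baz=23}

Derivation:
  after event 1 (t=5: INC baz by 8): {baz=8}
  after event 2 (t=12: SET foo = -10): {baz=8, foo=-10}
  after event 3 (t=16: DEC bar by 7): {bar=-7, baz=8, foo=-10}
  after event 4 (t=21: DEC bar by 11): {bar=-18, baz=8, foo=-10}
  after event 5 (t=22: SET foo = -14): {bar=-18, baz=8, foo=-14}
  after event 6 (t=31: INC baz by 4): {bar=-18, baz=12, foo=-14}
  after event 7 (t=34: INC baz by 11): {bar=-18, baz=23, foo=-14}
  after event 8 (t=38: DEL foo): {bar=-18, baz=23}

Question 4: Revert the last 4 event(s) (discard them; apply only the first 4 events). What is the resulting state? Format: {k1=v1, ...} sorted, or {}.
Answer: {bar=-18, baz=8, foo=-10}

Derivation:
Keep first 4 events (discard last 4):
  after event 1 (t=5: INC baz by 8): {baz=8}
  after event 2 (t=12: SET foo = -10): {baz=8, foo=-10}
  after event 3 (t=16: DEC bar by 7): {bar=-7, baz=8, foo=-10}
  after event 4 (t=21: DEC bar by 11): {bar=-18, baz=8, foo=-10}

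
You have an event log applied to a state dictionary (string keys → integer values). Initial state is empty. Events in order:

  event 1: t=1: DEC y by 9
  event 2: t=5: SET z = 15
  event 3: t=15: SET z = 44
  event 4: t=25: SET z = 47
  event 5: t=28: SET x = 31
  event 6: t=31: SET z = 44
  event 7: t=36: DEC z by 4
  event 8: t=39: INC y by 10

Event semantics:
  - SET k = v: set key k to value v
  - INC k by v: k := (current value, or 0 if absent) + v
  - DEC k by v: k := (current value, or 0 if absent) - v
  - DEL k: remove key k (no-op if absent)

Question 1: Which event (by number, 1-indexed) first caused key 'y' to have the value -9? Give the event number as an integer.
Looking for first event where y becomes -9:
  event 1: y (absent) -> -9  <-- first match

Answer: 1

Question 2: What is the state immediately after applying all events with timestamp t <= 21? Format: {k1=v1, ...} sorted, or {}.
Apply events with t <= 21 (3 events):
  after event 1 (t=1: DEC y by 9): {y=-9}
  after event 2 (t=5: SET z = 15): {y=-9, z=15}
  after event 3 (t=15: SET z = 44): {y=-9, z=44}

Answer: {y=-9, z=44}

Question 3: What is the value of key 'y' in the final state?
Track key 'y' through all 8 events:
  event 1 (t=1: DEC y by 9): y (absent) -> -9
  event 2 (t=5: SET z = 15): y unchanged
  event 3 (t=15: SET z = 44): y unchanged
  event 4 (t=25: SET z = 47): y unchanged
  event 5 (t=28: SET x = 31): y unchanged
  event 6 (t=31: SET z = 44): y unchanged
  event 7 (t=36: DEC z by 4): y unchanged
  event 8 (t=39: INC y by 10): y -9 -> 1
Final: y = 1

Answer: 1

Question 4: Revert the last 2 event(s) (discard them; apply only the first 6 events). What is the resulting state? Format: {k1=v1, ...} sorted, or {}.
Keep first 6 events (discard last 2):
  after event 1 (t=1: DEC y by 9): {y=-9}
  after event 2 (t=5: SET z = 15): {y=-9, z=15}
  after event 3 (t=15: SET z = 44): {y=-9, z=44}
  after event 4 (t=25: SET z = 47): {y=-9, z=47}
  after event 5 (t=28: SET x = 31): {x=31, y=-9, z=47}
  after event 6 (t=31: SET z = 44): {x=31, y=-9, z=44}

Answer: {x=31, y=-9, z=44}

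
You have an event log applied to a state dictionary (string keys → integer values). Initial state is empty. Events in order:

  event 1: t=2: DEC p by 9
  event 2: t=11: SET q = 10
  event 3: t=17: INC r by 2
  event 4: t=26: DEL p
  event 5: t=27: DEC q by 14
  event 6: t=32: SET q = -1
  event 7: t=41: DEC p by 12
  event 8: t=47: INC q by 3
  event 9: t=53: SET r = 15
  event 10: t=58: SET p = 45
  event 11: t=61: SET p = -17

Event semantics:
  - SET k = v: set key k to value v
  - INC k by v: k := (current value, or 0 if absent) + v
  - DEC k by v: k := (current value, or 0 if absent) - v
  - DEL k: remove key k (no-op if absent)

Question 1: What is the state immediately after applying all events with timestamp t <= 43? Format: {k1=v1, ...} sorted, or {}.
Answer: {p=-12, q=-1, r=2}

Derivation:
Apply events with t <= 43 (7 events):
  after event 1 (t=2: DEC p by 9): {p=-9}
  after event 2 (t=11: SET q = 10): {p=-9, q=10}
  after event 3 (t=17: INC r by 2): {p=-9, q=10, r=2}
  after event 4 (t=26: DEL p): {q=10, r=2}
  after event 5 (t=27: DEC q by 14): {q=-4, r=2}
  after event 6 (t=32: SET q = -1): {q=-1, r=2}
  after event 7 (t=41: DEC p by 12): {p=-12, q=-1, r=2}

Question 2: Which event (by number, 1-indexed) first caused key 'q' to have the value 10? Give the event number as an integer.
Looking for first event where q becomes 10:
  event 2: q (absent) -> 10  <-- first match

Answer: 2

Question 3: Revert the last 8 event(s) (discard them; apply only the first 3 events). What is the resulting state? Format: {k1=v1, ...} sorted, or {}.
Keep first 3 events (discard last 8):
  after event 1 (t=2: DEC p by 9): {p=-9}
  after event 2 (t=11: SET q = 10): {p=-9, q=10}
  after event 3 (t=17: INC r by 2): {p=-9, q=10, r=2}

Answer: {p=-9, q=10, r=2}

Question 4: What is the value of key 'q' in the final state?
Answer: 2

Derivation:
Track key 'q' through all 11 events:
  event 1 (t=2: DEC p by 9): q unchanged
  event 2 (t=11: SET q = 10): q (absent) -> 10
  event 3 (t=17: INC r by 2): q unchanged
  event 4 (t=26: DEL p): q unchanged
  event 5 (t=27: DEC q by 14): q 10 -> -4
  event 6 (t=32: SET q = -1): q -4 -> -1
  event 7 (t=41: DEC p by 12): q unchanged
  event 8 (t=47: INC q by 3): q -1 -> 2
  event 9 (t=53: SET r = 15): q unchanged
  event 10 (t=58: SET p = 45): q unchanged
  event 11 (t=61: SET p = -17): q unchanged
Final: q = 2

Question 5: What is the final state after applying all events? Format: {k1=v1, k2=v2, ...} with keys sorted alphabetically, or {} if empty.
Answer: {p=-17, q=2, r=15}

Derivation:
  after event 1 (t=2: DEC p by 9): {p=-9}
  after event 2 (t=11: SET q = 10): {p=-9, q=10}
  after event 3 (t=17: INC r by 2): {p=-9, q=10, r=2}
  after event 4 (t=26: DEL p): {q=10, r=2}
  after event 5 (t=27: DEC q by 14): {q=-4, r=2}
  after event 6 (t=32: SET q = -1): {q=-1, r=2}
  after event 7 (t=41: DEC p by 12): {p=-12, q=-1, r=2}
  after event 8 (t=47: INC q by 3): {p=-12, q=2, r=2}
  after event 9 (t=53: SET r = 15): {p=-12, q=2, r=15}
  after event 10 (t=58: SET p = 45): {p=45, q=2, r=15}
  after event 11 (t=61: SET p = -17): {p=-17, q=2, r=15}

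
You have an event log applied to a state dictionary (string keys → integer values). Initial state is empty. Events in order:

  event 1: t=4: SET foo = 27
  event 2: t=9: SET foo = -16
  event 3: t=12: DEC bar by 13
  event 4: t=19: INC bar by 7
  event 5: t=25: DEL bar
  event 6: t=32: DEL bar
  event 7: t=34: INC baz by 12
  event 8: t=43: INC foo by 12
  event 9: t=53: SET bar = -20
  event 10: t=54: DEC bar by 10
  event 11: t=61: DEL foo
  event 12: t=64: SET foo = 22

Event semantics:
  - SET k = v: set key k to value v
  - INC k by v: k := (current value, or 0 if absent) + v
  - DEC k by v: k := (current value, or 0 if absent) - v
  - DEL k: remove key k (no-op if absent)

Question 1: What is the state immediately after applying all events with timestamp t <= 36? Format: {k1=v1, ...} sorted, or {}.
Apply events with t <= 36 (7 events):
  after event 1 (t=4: SET foo = 27): {foo=27}
  after event 2 (t=9: SET foo = -16): {foo=-16}
  after event 3 (t=12: DEC bar by 13): {bar=-13, foo=-16}
  after event 4 (t=19: INC bar by 7): {bar=-6, foo=-16}
  after event 5 (t=25: DEL bar): {foo=-16}
  after event 6 (t=32: DEL bar): {foo=-16}
  after event 7 (t=34: INC baz by 12): {baz=12, foo=-16}

Answer: {baz=12, foo=-16}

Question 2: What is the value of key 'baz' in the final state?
Track key 'baz' through all 12 events:
  event 1 (t=4: SET foo = 27): baz unchanged
  event 2 (t=9: SET foo = -16): baz unchanged
  event 3 (t=12: DEC bar by 13): baz unchanged
  event 4 (t=19: INC bar by 7): baz unchanged
  event 5 (t=25: DEL bar): baz unchanged
  event 6 (t=32: DEL bar): baz unchanged
  event 7 (t=34: INC baz by 12): baz (absent) -> 12
  event 8 (t=43: INC foo by 12): baz unchanged
  event 9 (t=53: SET bar = -20): baz unchanged
  event 10 (t=54: DEC bar by 10): baz unchanged
  event 11 (t=61: DEL foo): baz unchanged
  event 12 (t=64: SET foo = 22): baz unchanged
Final: baz = 12

Answer: 12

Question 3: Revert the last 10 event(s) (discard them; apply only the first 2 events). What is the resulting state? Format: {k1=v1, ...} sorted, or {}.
Keep first 2 events (discard last 10):
  after event 1 (t=4: SET foo = 27): {foo=27}
  after event 2 (t=9: SET foo = -16): {foo=-16}

Answer: {foo=-16}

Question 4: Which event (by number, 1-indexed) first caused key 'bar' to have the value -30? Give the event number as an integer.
Answer: 10

Derivation:
Looking for first event where bar becomes -30:
  event 3: bar = -13
  event 4: bar = -6
  event 5: bar = (absent)
  event 9: bar = -20
  event 10: bar -20 -> -30  <-- first match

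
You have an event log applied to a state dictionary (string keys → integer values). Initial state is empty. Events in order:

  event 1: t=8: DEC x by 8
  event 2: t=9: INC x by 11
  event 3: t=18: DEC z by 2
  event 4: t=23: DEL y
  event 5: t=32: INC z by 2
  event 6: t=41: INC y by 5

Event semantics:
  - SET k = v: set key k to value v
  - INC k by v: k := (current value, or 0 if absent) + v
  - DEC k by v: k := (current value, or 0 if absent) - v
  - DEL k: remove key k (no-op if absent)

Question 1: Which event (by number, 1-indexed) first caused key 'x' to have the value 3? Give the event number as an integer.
Answer: 2

Derivation:
Looking for first event where x becomes 3:
  event 1: x = -8
  event 2: x -8 -> 3  <-- first match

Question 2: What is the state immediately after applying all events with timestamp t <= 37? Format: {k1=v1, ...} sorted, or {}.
Answer: {x=3, z=0}

Derivation:
Apply events with t <= 37 (5 events):
  after event 1 (t=8: DEC x by 8): {x=-8}
  after event 2 (t=9: INC x by 11): {x=3}
  after event 3 (t=18: DEC z by 2): {x=3, z=-2}
  after event 4 (t=23: DEL y): {x=3, z=-2}
  after event 5 (t=32: INC z by 2): {x=3, z=0}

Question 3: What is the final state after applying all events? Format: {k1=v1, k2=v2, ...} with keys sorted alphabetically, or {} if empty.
  after event 1 (t=8: DEC x by 8): {x=-8}
  after event 2 (t=9: INC x by 11): {x=3}
  after event 3 (t=18: DEC z by 2): {x=3, z=-2}
  after event 4 (t=23: DEL y): {x=3, z=-2}
  after event 5 (t=32: INC z by 2): {x=3, z=0}
  after event 6 (t=41: INC y by 5): {x=3, y=5, z=0}

Answer: {x=3, y=5, z=0}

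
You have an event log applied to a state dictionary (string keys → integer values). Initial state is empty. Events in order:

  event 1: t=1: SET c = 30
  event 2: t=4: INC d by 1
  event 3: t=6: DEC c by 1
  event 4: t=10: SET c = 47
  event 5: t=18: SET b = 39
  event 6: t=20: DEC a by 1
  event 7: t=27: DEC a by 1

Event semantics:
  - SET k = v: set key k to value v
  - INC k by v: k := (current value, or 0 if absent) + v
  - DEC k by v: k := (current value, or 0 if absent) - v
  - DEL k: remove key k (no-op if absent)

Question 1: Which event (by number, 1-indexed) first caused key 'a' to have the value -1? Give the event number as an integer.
Answer: 6

Derivation:
Looking for first event where a becomes -1:
  event 6: a (absent) -> -1  <-- first match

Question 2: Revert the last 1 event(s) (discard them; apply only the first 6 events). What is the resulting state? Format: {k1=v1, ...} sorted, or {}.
Keep first 6 events (discard last 1):
  after event 1 (t=1: SET c = 30): {c=30}
  after event 2 (t=4: INC d by 1): {c=30, d=1}
  after event 3 (t=6: DEC c by 1): {c=29, d=1}
  after event 4 (t=10: SET c = 47): {c=47, d=1}
  after event 5 (t=18: SET b = 39): {b=39, c=47, d=1}
  after event 6 (t=20: DEC a by 1): {a=-1, b=39, c=47, d=1}

Answer: {a=-1, b=39, c=47, d=1}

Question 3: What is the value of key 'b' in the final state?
Answer: 39

Derivation:
Track key 'b' through all 7 events:
  event 1 (t=1: SET c = 30): b unchanged
  event 2 (t=4: INC d by 1): b unchanged
  event 3 (t=6: DEC c by 1): b unchanged
  event 4 (t=10: SET c = 47): b unchanged
  event 5 (t=18: SET b = 39): b (absent) -> 39
  event 6 (t=20: DEC a by 1): b unchanged
  event 7 (t=27: DEC a by 1): b unchanged
Final: b = 39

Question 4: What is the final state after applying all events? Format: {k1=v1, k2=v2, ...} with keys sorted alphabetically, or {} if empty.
  after event 1 (t=1: SET c = 30): {c=30}
  after event 2 (t=4: INC d by 1): {c=30, d=1}
  after event 3 (t=6: DEC c by 1): {c=29, d=1}
  after event 4 (t=10: SET c = 47): {c=47, d=1}
  after event 5 (t=18: SET b = 39): {b=39, c=47, d=1}
  after event 6 (t=20: DEC a by 1): {a=-1, b=39, c=47, d=1}
  after event 7 (t=27: DEC a by 1): {a=-2, b=39, c=47, d=1}

Answer: {a=-2, b=39, c=47, d=1}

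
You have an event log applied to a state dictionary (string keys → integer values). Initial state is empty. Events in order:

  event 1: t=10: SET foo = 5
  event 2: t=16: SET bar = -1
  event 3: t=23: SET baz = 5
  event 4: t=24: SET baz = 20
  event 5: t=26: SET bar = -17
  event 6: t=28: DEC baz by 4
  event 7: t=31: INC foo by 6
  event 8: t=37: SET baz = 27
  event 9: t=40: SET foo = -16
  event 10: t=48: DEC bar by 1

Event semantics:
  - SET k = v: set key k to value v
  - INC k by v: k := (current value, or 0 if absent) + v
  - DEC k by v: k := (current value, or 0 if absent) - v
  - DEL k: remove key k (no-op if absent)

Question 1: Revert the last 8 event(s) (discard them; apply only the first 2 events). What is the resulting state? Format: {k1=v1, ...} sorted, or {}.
Answer: {bar=-1, foo=5}

Derivation:
Keep first 2 events (discard last 8):
  after event 1 (t=10: SET foo = 5): {foo=5}
  after event 2 (t=16: SET bar = -1): {bar=-1, foo=5}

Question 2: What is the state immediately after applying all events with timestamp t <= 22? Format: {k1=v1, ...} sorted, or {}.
Apply events with t <= 22 (2 events):
  after event 1 (t=10: SET foo = 5): {foo=5}
  after event 2 (t=16: SET bar = -1): {bar=-1, foo=5}

Answer: {bar=-1, foo=5}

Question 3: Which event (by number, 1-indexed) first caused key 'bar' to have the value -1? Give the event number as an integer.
Looking for first event where bar becomes -1:
  event 2: bar (absent) -> -1  <-- first match

Answer: 2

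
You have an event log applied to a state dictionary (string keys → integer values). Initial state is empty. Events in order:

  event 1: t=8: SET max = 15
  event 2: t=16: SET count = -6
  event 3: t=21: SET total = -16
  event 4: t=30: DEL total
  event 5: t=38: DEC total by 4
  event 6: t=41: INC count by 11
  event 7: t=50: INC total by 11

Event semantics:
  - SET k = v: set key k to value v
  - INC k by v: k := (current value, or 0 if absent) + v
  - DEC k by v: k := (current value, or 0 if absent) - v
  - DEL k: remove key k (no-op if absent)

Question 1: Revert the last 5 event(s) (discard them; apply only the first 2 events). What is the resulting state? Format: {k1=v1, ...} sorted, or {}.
Answer: {count=-6, max=15}

Derivation:
Keep first 2 events (discard last 5):
  after event 1 (t=8: SET max = 15): {max=15}
  after event 2 (t=16: SET count = -6): {count=-6, max=15}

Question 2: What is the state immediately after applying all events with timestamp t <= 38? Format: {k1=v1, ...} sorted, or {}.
Answer: {count=-6, max=15, total=-4}

Derivation:
Apply events with t <= 38 (5 events):
  after event 1 (t=8: SET max = 15): {max=15}
  after event 2 (t=16: SET count = -6): {count=-6, max=15}
  after event 3 (t=21: SET total = -16): {count=-6, max=15, total=-16}
  after event 4 (t=30: DEL total): {count=-6, max=15}
  after event 5 (t=38: DEC total by 4): {count=-6, max=15, total=-4}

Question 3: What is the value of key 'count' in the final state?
Track key 'count' through all 7 events:
  event 1 (t=8: SET max = 15): count unchanged
  event 2 (t=16: SET count = -6): count (absent) -> -6
  event 3 (t=21: SET total = -16): count unchanged
  event 4 (t=30: DEL total): count unchanged
  event 5 (t=38: DEC total by 4): count unchanged
  event 6 (t=41: INC count by 11): count -6 -> 5
  event 7 (t=50: INC total by 11): count unchanged
Final: count = 5

Answer: 5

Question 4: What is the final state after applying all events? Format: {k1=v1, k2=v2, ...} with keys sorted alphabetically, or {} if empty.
  after event 1 (t=8: SET max = 15): {max=15}
  after event 2 (t=16: SET count = -6): {count=-6, max=15}
  after event 3 (t=21: SET total = -16): {count=-6, max=15, total=-16}
  after event 4 (t=30: DEL total): {count=-6, max=15}
  after event 5 (t=38: DEC total by 4): {count=-6, max=15, total=-4}
  after event 6 (t=41: INC count by 11): {count=5, max=15, total=-4}
  after event 7 (t=50: INC total by 11): {count=5, max=15, total=7}

Answer: {count=5, max=15, total=7}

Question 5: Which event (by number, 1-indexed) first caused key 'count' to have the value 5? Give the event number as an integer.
Looking for first event where count becomes 5:
  event 2: count = -6
  event 3: count = -6
  event 4: count = -6
  event 5: count = -6
  event 6: count -6 -> 5  <-- first match

Answer: 6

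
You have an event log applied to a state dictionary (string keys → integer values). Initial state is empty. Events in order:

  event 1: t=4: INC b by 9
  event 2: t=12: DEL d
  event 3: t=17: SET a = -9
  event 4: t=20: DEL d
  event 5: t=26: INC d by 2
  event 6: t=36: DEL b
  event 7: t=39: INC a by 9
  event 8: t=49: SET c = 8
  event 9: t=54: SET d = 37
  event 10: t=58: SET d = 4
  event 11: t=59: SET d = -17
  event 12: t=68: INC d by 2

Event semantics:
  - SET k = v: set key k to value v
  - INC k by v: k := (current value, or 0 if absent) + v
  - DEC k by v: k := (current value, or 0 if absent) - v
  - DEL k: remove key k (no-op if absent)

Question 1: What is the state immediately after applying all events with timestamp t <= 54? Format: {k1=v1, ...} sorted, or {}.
Apply events with t <= 54 (9 events):
  after event 1 (t=4: INC b by 9): {b=9}
  after event 2 (t=12: DEL d): {b=9}
  after event 3 (t=17: SET a = -9): {a=-9, b=9}
  after event 4 (t=20: DEL d): {a=-9, b=9}
  after event 5 (t=26: INC d by 2): {a=-9, b=9, d=2}
  after event 6 (t=36: DEL b): {a=-9, d=2}
  after event 7 (t=39: INC a by 9): {a=0, d=2}
  after event 8 (t=49: SET c = 8): {a=0, c=8, d=2}
  after event 9 (t=54: SET d = 37): {a=0, c=8, d=37}

Answer: {a=0, c=8, d=37}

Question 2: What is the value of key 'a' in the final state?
Answer: 0

Derivation:
Track key 'a' through all 12 events:
  event 1 (t=4: INC b by 9): a unchanged
  event 2 (t=12: DEL d): a unchanged
  event 3 (t=17: SET a = -9): a (absent) -> -9
  event 4 (t=20: DEL d): a unchanged
  event 5 (t=26: INC d by 2): a unchanged
  event 6 (t=36: DEL b): a unchanged
  event 7 (t=39: INC a by 9): a -9 -> 0
  event 8 (t=49: SET c = 8): a unchanged
  event 9 (t=54: SET d = 37): a unchanged
  event 10 (t=58: SET d = 4): a unchanged
  event 11 (t=59: SET d = -17): a unchanged
  event 12 (t=68: INC d by 2): a unchanged
Final: a = 0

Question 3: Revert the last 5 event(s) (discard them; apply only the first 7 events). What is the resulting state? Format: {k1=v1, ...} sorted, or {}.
Keep first 7 events (discard last 5):
  after event 1 (t=4: INC b by 9): {b=9}
  after event 2 (t=12: DEL d): {b=9}
  after event 3 (t=17: SET a = -9): {a=-9, b=9}
  after event 4 (t=20: DEL d): {a=-9, b=9}
  after event 5 (t=26: INC d by 2): {a=-9, b=9, d=2}
  after event 6 (t=36: DEL b): {a=-9, d=2}
  after event 7 (t=39: INC a by 9): {a=0, d=2}

Answer: {a=0, d=2}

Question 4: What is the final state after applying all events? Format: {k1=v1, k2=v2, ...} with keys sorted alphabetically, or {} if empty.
  after event 1 (t=4: INC b by 9): {b=9}
  after event 2 (t=12: DEL d): {b=9}
  after event 3 (t=17: SET a = -9): {a=-9, b=9}
  after event 4 (t=20: DEL d): {a=-9, b=9}
  after event 5 (t=26: INC d by 2): {a=-9, b=9, d=2}
  after event 6 (t=36: DEL b): {a=-9, d=2}
  after event 7 (t=39: INC a by 9): {a=0, d=2}
  after event 8 (t=49: SET c = 8): {a=0, c=8, d=2}
  after event 9 (t=54: SET d = 37): {a=0, c=8, d=37}
  after event 10 (t=58: SET d = 4): {a=0, c=8, d=4}
  after event 11 (t=59: SET d = -17): {a=0, c=8, d=-17}
  after event 12 (t=68: INC d by 2): {a=0, c=8, d=-15}

Answer: {a=0, c=8, d=-15}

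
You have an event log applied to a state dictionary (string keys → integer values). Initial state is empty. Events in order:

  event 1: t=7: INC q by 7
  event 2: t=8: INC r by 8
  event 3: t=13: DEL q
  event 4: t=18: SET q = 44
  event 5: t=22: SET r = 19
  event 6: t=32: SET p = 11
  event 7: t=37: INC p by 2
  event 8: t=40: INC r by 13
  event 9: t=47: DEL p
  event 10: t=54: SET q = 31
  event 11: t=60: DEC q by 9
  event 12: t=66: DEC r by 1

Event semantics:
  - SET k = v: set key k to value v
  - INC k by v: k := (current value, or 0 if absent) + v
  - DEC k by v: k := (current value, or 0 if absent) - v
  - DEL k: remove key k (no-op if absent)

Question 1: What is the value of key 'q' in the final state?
Track key 'q' through all 12 events:
  event 1 (t=7: INC q by 7): q (absent) -> 7
  event 2 (t=8: INC r by 8): q unchanged
  event 3 (t=13: DEL q): q 7 -> (absent)
  event 4 (t=18: SET q = 44): q (absent) -> 44
  event 5 (t=22: SET r = 19): q unchanged
  event 6 (t=32: SET p = 11): q unchanged
  event 7 (t=37: INC p by 2): q unchanged
  event 8 (t=40: INC r by 13): q unchanged
  event 9 (t=47: DEL p): q unchanged
  event 10 (t=54: SET q = 31): q 44 -> 31
  event 11 (t=60: DEC q by 9): q 31 -> 22
  event 12 (t=66: DEC r by 1): q unchanged
Final: q = 22

Answer: 22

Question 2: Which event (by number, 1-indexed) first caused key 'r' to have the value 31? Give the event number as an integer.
Looking for first event where r becomes 31:
  event 2: r = 8
  event 3: r = 8
  event 4: r = 8
  event 5: r = 19
  event 6: r = 19
  event 7: r = 19
  event 8: r = 32
  event 9: r = 32
  event 10: r = 32
  event 11: r = 32
  event 12: r 32 -> 31  <-- first match

Answer: 12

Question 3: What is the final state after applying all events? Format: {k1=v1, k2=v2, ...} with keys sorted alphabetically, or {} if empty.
Answer: {q=22, r=31}

Derivation:
  after event 1 (t=7: INC q by 7): {q=7}
  after event 2 (t=8: INC r by 8): {q=7, r=8}
  after event 3 (t=13: DEL q): {r=8}
  after event 4 (t=18: SET q = 44): {q=44, r=8}
  after event 5 (t=22: SET r = 19): {q=44, r=19}
  after event 6 (t=32: SET p = 11): {p=11, q=44, r=19}
  after event 7 (t=37: INC p by 2): {p=13, q=44, r=19}
  after event 8 (t=40: INC r by 13): {p=13, q=44, r=32}
  after event 9 (t=47: DEL p): {q=44, r=32}
  after event 10 (t=54: SET q = 31): {q=31, r=32}
  after event 11 (t=60: DEC q by 9): {q=22, r=32}
  after event 12 (t=66: DEC r by 1): {q=22, r=31}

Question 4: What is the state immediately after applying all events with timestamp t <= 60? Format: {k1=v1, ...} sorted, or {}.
Apply events with t <= 60 (11 events):
  after event 1 (t=7: INC q by 7): {q=7}
  after event 2 (t=8: INC r by 8): {q=7, r=8}
  after event 3 (t=13: DEL q): {r=8}
  after event 4 (t=18: SET q = 44): {q=44, r=8}
  after event 5 (t=22: SET r = 19): {q=44, r=19}
  after event 6 (t=32: SET p = 11): {p=11, q=44, r=19}
  after event 7 (t=37: INC p by 2): {p=13, q=44, r=19}
  after event 8 (t=40: INC r by 13): {p=13, q=44, r=32}
  after event 9 (t=47: DEL p): {q=44, r=32}
  after event 10 (t=54: SET q = 31): {q=31, r=32}
  after event 11 (t=60: DEC q by 9): {q=22, r=32}

Answer: {q=22, r=32}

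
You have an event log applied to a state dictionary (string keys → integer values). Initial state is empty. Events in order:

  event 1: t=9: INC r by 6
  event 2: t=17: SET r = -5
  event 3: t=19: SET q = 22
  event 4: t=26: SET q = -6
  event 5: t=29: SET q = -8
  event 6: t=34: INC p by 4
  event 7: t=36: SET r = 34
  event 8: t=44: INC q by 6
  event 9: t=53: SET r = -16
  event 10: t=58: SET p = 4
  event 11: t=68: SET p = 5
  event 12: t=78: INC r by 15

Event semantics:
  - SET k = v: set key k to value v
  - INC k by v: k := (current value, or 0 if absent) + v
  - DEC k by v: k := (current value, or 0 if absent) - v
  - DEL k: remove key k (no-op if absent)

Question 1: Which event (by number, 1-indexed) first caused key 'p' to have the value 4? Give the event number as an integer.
Answer: 6

Derivation:
Looking for first event where p becomes 4:
  event 6: p (absent) -> 4  <-- first match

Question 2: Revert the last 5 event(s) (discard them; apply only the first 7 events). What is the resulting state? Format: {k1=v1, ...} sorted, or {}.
Keep first 7 events (discard last 5):
  after event 1 (t=9: INC r by 6): {r=6}
  after event 2 (t=17: SET r = -5): {r=-5}
  after event 3 (t=19: SET q = 22): {q=22, r=-5}
  after event 4 (t=26: SET q = -6): {q=-6, r=-5}
  after event 5 (t=29: SET q = -8): {q=-8, r=-5}
  after event 6 (t=34: INC p by 4): {p=4, q=-8, r=-5}
  after event 7 (t=36: SET r = 34): {p=4, q=-8, r=34}

Answer: {p=4, q=-8, r=34}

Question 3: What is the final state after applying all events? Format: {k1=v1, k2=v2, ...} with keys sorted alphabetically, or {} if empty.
Answer: {p=5, q=-2, r=-1}

Derivation:
  after event 1 (t=9: INC r by 6): {r=6}
  after event 2 (t=17: SET r = -5): {r=-5}
  after event 3 (t=19: SET q = 22): {q=22, r=-5}
  after event 4 (t=26: SET q = -6): {q=-6, r=-5}
  after event 5 (t=29: SET q = -8): {q=-8, r=-5}
  after event 6 (t=34: INC p by 4): {p=4, q=-8, r=-5}
  after event 7 (t=36: SET r = 34): {p=4, q=-8, r=34}
  after event 8 (t=44: INC q by 6): {p=4, q=-2, r=34}
  after event 9 (t=53: SET r = -16): {p=4, q=-2, r=-16}
  after event 10 (t=58: SET p = 4): {p=4, q=-2, r=-16}
  after event 11 (t=68: SET p = 5): {p=5, q=-2, r=-16}
  after event 12 (t=78: INC r by 15): {p=5, q=-2, r=-1}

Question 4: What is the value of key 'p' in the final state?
Track key 'p' through all 12 events:
  event 1 (t=9: INC r by 6): p unchanged
  event 2 (t=17: SET r = -5): p unchanged
  event 3 (t=19: SET q = 22): p unchanged
  event 4 (t=26: SET q = -6): p unchanged
  event 5 (t=29: SET q = -8): p unchanged
  event 6 (t=34: INC p by 4): p (absent) -> 4
  event 7 (t=36: SET r = 34): p unchanged
  event 8 (t=44: INC q by 6): p unchanged
  event 9 (t=53: SET r = -16): p unchanged
  event 10 (t=58: SET p = 4): p 4 -> 4
  event 11 (t=68: SET p = 5): p 4 -> 5
  event 12 (t=78: INC r by 15): p unchanged
Final: p = 5

Answer: 5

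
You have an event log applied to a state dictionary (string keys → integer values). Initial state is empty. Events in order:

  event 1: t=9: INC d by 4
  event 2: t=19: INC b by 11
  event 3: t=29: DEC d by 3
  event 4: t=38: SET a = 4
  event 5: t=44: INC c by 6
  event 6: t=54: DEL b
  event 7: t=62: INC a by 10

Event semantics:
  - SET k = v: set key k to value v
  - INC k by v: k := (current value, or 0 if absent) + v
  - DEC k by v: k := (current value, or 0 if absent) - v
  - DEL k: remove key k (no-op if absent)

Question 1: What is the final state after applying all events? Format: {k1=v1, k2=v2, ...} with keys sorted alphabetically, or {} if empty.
  after event 1 (t=9: INC d by 4): {d=4}
  after event 2 (t=19: INC b by 11): {b=11, d=4}
  after event 3 (t=29: DEC d by 3): {b=11, d=1}
  after event 4 (t=38: SET a = 4): {a=4, b=11, d=1}
  after event 5 (t=44: INC c by 6): {a=4, b=11, c=6, d=1}
  after event 6 (t=54: DEL b): {a=4, c=6, d=1}
  after event 7 (t=62: INC a by 10): {a=14, c=6, d=1}

Answer: {a=14, c=6, d=1}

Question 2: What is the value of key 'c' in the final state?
Answer: 6

Derivation:
Track key 'c' through all 7 events:
  event 1 (t=9: INC d by 4): c unchanged
  event 2 (t=19: INC b by 11): c unchanged
  event 3 (t=29: DEC d by 3): c unchanged
  event 4 (t=38: SET a = 4): c unchanged
  event 5 (t=44: INC c by 6): c (absent) -> 6
  event 6 (t=54: DEL b): c unchanged
  event 7 (t=62: INC a by 10): c unchanged
Final: c = 6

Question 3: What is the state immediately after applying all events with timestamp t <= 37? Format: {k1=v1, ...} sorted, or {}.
Answer: {b=11, d=1}

Derivation:
Apply events with t <= 37 (3 events):
  after event 1 (t=9: INC d by 4): {d=4}
  after event 2 (t=19: INC b by 11): {b=11, d=4}
  after event 3 (t=29: DEC d by 3): {b=11, d=1}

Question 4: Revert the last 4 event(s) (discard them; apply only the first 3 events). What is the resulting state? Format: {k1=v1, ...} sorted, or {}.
Answer: {b=11, d=1}

Derivation:
Keep first 3 events (discard last 4):
  after event 1 (t=9: INC d by 4): {d=4}
  after event 2 (t=19: INC b by 11): {b=11, d=4}
  after event 3 (t=29: DEC d by 3): {b=11, d=1}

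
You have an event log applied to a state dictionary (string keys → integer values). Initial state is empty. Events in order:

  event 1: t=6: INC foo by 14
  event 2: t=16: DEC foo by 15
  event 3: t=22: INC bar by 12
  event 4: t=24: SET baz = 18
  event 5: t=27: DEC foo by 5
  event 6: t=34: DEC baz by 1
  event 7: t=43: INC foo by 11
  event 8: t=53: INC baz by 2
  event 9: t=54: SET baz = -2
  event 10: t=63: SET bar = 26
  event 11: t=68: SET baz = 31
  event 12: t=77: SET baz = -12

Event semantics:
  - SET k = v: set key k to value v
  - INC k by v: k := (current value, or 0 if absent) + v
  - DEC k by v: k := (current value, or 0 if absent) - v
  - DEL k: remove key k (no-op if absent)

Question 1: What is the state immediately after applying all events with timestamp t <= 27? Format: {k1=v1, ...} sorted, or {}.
Apply events with t <= 27 (5 events):
  after event 1 (t=6: INC foo by 14): {foo=14}
  after event 2 (t=16: DEC foo by 15): {foo=-1}
  after event 3 (t=22: INC bar by 12): {bar=12, foo=-1}
  after event 4 (t=24: SET baz = 18): {bar=12, baz=18, foo=-1}
  after event 5 (t=27: DEC foo by 5): {bar=12, baz=18, foo=-6}

Answer: {bar=12, baz=18, foo=-6}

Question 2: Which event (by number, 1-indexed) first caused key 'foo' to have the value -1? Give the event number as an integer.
Answer: 2

Derivation:
Looking for first event where foo becomes -1:
  event 1: foo = 14
  event 2: foo 14 -> -1  <-- first match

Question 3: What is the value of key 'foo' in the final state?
Track key 'foo' through all 12 events:
  event 1 (t=6: INC foo by 14): foo (absent) -> 14
  event 2 (t=16: DEC foo by 15): foo 14 -> -1
  event 3 (t=22: INC bar by 12): foo unchanged
  event 4 (t=24: SET baz = 18): foo unchanged
  event 5 (t=27: DEC foo by 5): foo -1 -> -6
  event 6 (t=34: DEC baz by 1): foo unchanged
  event 7 (t=43: INC foo by 11): foo -6 -> 5
  event 8 (t=53: INC baz by 2): foo unchanged
  event 9 (t=54: SET baz = -2): foo unchanged
  event 10 (t=63: SET bar = 26): foo unchanged
  event 11 (t=68: SET baz = 31): foo unchanged
  event 12 (t=77: SET baz = -12): foo unchanged
Final: foo = 5

Answer: 5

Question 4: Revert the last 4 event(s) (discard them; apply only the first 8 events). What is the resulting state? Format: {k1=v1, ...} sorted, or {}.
Answer: {bar=12, baz=19, foo=5}

Derivation:
Keep first 8 events (discard last 4):
  after event 1 (t=6: INC foo by 14): {foo=14}
  after event 2 (t=16: DEC foo by 15): {foo=-1}
  after event 3 (t=22: INC bar by 12): {bar=12, foo=-1}
  after event 4 (t=24: SET baz = 18): {bar=12, baz=18, foo=-1}
  after event 5 (t=27: DEC foo by 5): {bar=12, baz=18, foo=-6}
  after event 6 (t=34: DEC baz by 1): {bar=12, baz=17, foo=-6}
  after event 7 (t=43: INC foo by 11): {bar=12, baz=17, foo=5}
  after event 8 (t=53: INC baz by 2): {bar=12, baz=19, foo=5}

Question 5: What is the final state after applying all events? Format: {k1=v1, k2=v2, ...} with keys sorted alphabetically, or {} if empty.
  after event 1 (t=6: INC foo by 14): {foo=14}
  after event 2 (t=16: DEC foo by 15): {foo=-1}
  after event 3 (t=22: INC bar by 12): {bar=12, foo=-1}
  after event 4 (t=24: SET baz = 18): {bar=12, baz=18, foo=-1}
  after event 5 (t=27: DEC foo by 5): {bar=12, baz=18, foo=-6}
  after event 6 (t=34: DEC baz by 1): {bar=12, baz=17, foo=-6}
  after event 7 (t=43: INC foo by 11): {bar=12, baz=17, foo=5}
  after event 8 (t=53: INC baz by 2): {bar=12, baz=19, foo=5}
  after event 9 (t=54: SET baz = -2): {bar=12, baz=-2, foo=5}
  after event 10 (t=63: SET bar = 26): {bar=26, baz=-2, foo=5}
  after event 11 (t=68: SET baz = 31): {bar=26, baz=31, foo=5}
  after event 12 (t=77: SET baz = -12): {bar=26, baz=-12, foo=5}

Answer: {bar=26, baz=-12, foo=5}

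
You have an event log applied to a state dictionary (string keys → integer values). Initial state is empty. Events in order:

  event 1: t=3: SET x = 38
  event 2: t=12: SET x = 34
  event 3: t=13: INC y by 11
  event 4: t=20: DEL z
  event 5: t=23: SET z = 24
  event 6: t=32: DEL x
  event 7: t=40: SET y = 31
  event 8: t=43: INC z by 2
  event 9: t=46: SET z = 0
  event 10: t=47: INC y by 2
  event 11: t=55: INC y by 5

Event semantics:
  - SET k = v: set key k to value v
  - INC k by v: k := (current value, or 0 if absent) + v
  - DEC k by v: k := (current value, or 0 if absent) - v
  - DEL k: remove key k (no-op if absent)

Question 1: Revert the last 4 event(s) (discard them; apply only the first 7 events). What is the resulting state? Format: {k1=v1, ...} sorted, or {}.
Answer: {y=31, z=24}

Derivation:
Keep first 7 events (discard last 4):
  after event 1 (t=3: SET x = 38): {x=38}
  after event 2 (t=12: SET x = 34): {x=34}
  after event 3 (t=13: INC y by 11): {x=34, y=11}
  after event 4 (t=20: DEL z): {x=34, y=11}
  after event 5 (t=23: SET z = 24): {x=34, y=11, z=24}
  after event 6 (t=32: DEL x): {y=11, z=24}
  after event 7 (t=40: SET y = 31): {y=31, z=24}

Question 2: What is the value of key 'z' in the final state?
Answer: 0

Derivation:
Track key 'z' through all 11 events:
  event 1 (t=3: SET x = 38): z unchanged
  event 2 (t=12: SET x = 34): z unchanged
  event 3 (t=13: INC y by 11): z unchanged
  event 4 (t=20: DEL z): z (absent) -> (absent)
  event 5 (t=23: SET z = 24): z (absent) -> 24
  event 6 (t=32: DEL x): z unchanged
  event 7 (t=40: SET y = 31): z unchanged
  event 8 (t=43: INC z by 2): z 24 -> 26
  event 9 (t=46: SET z = 0): z 26 -> 0
  event 10 (t=47: INC y by 2): z unchanged
  event 11 (t=55: INC y by 5): z unchanged
Final: z = 0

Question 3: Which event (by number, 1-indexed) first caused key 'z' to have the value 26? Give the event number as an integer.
Looking for first event where z becomes 26:
  event 5: z = 24
  event 6: z = 24
  event 7: z = 24
  event 8: z 24 -> 26  <-- first match

Answer: 8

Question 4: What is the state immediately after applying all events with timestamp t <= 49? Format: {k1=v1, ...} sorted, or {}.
Apply events with t <= 49 (10 events):
  after event 1 (t=3: SET x = 38): {x=38}
  after event 2 (t=12: SET x = 34): {x=34}
  after event 3 (t=13: INC y by 11): {x=34, y=11}
  after event 4 (t=20: DEL z): {x=34, y=11}
  after event 5 (t=23: SET z = 24): {x=34, y=11, z=24}
  after event 6 (t=32: DEL x): {y=11, z=24}
  after event 7 (t=40: SET y = 31): {y=31, z=24}
  after event 8 (t=43: INC z by 2): {y=31, z=26}
  after event 9 (t=46: SET z = 0): {y=31, z=0}
  after event 10 (t=47: INC y by 2): {y=33, z=0}

Answer: {y=33, z=0}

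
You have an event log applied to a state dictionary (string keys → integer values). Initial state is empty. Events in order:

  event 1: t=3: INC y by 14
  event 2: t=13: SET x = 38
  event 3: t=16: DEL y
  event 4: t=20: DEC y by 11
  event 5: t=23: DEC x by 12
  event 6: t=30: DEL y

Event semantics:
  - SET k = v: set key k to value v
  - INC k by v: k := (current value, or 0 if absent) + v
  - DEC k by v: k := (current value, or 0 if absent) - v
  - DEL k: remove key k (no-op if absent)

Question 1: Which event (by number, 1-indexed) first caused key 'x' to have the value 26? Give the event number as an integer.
Answer: 5

Derivation:
Looking for first event where x becomes 26:
  event 2: x = 38
  event 3: x = 38
  event 4: x = 38
  event 5: x 38 -> 26  <-- first match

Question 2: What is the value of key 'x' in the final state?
Track key 'x' through all 6 events:
  event 1 (t=3: INC y by 14): x unchanged
  event 2 (t=13: SET x = 38): x (absent) -> 38
  event 3 (t=16: DEL y): x unchanged
  event 4 (t=20: DEC y by 11): x unchanged
  event 5 (t=23: DEC x by 12): x 38 -> 26
  event 6 (t=30: DEL y): x unchanged
Final: x = 26

Answer: 26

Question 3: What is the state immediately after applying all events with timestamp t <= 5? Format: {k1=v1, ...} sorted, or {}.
Apply events with t <= 5 (1 events):
  after event 1 (t=3: INC y by 14): {y=14}

Answer: {y=14}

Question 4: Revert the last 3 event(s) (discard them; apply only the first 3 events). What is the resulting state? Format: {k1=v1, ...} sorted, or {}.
Keep first 3 events (discard last 3):
  after event 1 (t=3: INC y by 14): {y=14}
  after event 2 (t=13: SET x = 38): {x=38, y=14}
  after event 3 (t=16: DEL y): {x=38}

Answer: {x=38}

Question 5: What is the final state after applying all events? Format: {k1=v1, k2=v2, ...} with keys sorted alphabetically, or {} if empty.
Answer: {x=26}

Derivation:
  after event 1 (t=3: INC y by 14): {y=14}
  after event 2 (t=13: SET x = 38): {x=38, y=14}
  after event 3 (t=16: DEL y): {x=38}
  after event 4 (t=20: DEC y by 11): {x=38, y=-11}
  after event 5 (t=23: DEC x by 12): {x=26, y=-11}
  after event 6 (t=30: DEL y): {x=26}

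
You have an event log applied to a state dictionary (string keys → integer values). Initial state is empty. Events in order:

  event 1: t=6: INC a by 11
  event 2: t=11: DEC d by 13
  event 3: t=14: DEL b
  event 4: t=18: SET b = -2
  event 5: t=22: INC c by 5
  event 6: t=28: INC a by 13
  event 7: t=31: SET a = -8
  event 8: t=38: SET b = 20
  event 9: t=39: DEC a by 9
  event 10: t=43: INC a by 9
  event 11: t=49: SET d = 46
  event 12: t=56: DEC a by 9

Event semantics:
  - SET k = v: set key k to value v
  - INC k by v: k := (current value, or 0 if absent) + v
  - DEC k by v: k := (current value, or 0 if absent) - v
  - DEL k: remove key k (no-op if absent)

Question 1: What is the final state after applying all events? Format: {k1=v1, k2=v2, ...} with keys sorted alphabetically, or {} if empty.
  after event 1 (t=6: INC a by 11): {a=11}
  after event 2 (t=11: DEC d by 13): {a=11, d=-13}
  after event 3 (t=14: DEL b): {a=11, d=-13}
  after event 4 (t=18: SET b = -2): {a=11, b=-2, d=-13}
  after event 5 (t=22: INC c by 5): {a=11, b=-2, c=5, d=-13}
  after event 6 (t=28: INC a by 13): {a=24, b=-2, c=5, d=-13}
  after event 7 (t=31: SET a = -8): {a=-8, b=-2, c=5, d=-13}
  after event 8 (t=38: SET b = 20): {a=-8, b=20, c=5, d=-13}
  after event 9 (t=39: DEC a by 9): {a=-17, b=20, c=5, d=-13}
  after event 10 (t=43: INC a by 9): {a=-8, b=20, c=5, d=-13}
  after event 11 (t=49: SET d = 46): {a=-8, b=20, c=5, d=46}
  after event 12 (t=56: DEC a by 9): {a=-17, b=20, c=5, d=46}

Answer: {a=-17, b=20, c=5, d=46}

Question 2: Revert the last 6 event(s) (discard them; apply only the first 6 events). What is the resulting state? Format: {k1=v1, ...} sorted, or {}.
Answer: {a=24, b=-2, c=5, d=-13}

Derivation:
Keep first 6 events (discard last 6):
  after event 1 (t=6: INC a by 11): {a=11}
  after event 2 (t=11: DEC d by 13): {a=11, d=-13}
  after event 3 (t=14: DEL b): {a=11, d=-13}
  after event 4 (t=18: SET b = -2): {a=11, b=-2, d=-13}
  after event 5 (t=22: INC c by 5): {a=11, b=-2, c=5, d=-13}
  after event 6 (t=28: INC a by 13): {a=24, b=-2, c=5, d=-13}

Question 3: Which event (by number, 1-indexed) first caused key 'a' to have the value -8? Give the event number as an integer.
Answer: 7

Derivation:
Looking for first event where a becomes -8:
  event 1: a = 11
  event 2: a = 11
  event 3: a = 11
  event 4: a = 11
  event 5: a = 11
  event 6: a = 24
  event 7: a 24 -> -8  <-- first match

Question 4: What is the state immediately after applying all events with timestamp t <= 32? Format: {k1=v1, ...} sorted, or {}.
Answer: {a=-8, b=-2, c=5, d=-13}

Derivation:
Apply events with t <= 32 (7 events):
  after event 1 (t=6: INC a by 11): {a=11}
  after event 2 (t=11: DEC d by 13): {a=11, d=-13}
  after event 3 (t=14: DEL b): {a=11, d=-13}
  after event 4 (t=18: SET b = -2): {a=11, b=-2, d=-13}
  after event 5 (t=22: INC c by 5): {a=11, b=-2, c=5, d=-13}
  after event 6 (t=28: INC a by 13): {a=24, b=-2, c=5, d=-13}
  after event 7 (t=31: SET a = -8): {a=-8, b=-2, c=5, d=-13}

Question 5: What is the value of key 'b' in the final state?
Track key 'b' through all 12 events:
  event 1 (t=6: INC a by 11): b unchanged
  event 2 (t=11: DEC d by 13): b unchanged
  event 3 (t=14: DEL b): b (absent) -> (absent)
  event 4 (t=18: SET b = -2): b (absent) -> -2
  event 5 (t=22: INC c by 5): b unchanged
  event 6 (t=28: INC a by 13): b unchanged
  event 7 (t=31: SET a = -8): b unchanged
  event 8 (t=38: SET b = 20): b -2 -> 20
  event 9 (t=39: DEC a by 9): b unchanged
  event 10 (t=43: INC a by 9): b unchanged
  event 11 (t=49: SET d = 46): b unchanged
  event 12 (t=56: DEC a by 9): b unchanged
Final: b = 20

Answer: 20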